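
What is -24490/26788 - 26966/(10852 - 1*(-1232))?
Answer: -63643898/20231637 ≈ -3.1458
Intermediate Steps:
-24490/26788 - 26966/(10852 - 1*(-1232)) = -24490*1/26788 - 26966/(10852 + 1232) = -12245/13394 - 26966/12084 = -12245/13394 - 26966*1/12084 = -12245/13394 - 13483/6042 = -63643898/20231637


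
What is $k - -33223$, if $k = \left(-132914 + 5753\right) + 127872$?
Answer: $33934$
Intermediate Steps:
$k = 711$ ($k = -127161 + 127872 = 711$)
$k - -33223 = 711 - -33223 = 711 + 33223 = 33934$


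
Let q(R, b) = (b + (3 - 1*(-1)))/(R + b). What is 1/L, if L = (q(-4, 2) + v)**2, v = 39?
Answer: 1/1296 ≈ 0.00077160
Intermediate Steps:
q(R, b) = (4 + b)/(R + b) (q(R, b) = (b + (3 + 1))/(R + b) = (b + 4)/(R + b) = (4 + b)/(R + b))
L = 1296 (L = ((4 + 2)/(-4 + 2) + 39)**2 = (6/(-2) + 39)**2 = (-1/2*6 + 39)**2 = (-3 + 39)**2 = 36**2 = 1296)
1/L = 1/1296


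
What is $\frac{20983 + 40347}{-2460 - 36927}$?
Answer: $- \frac{61330}{39387} \approx -1.5571$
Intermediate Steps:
$\frac{20983 + 40347}{-2460 - 36927} = \frac{61330}{-39387} = 61330 \left(- \frac{1}{39387}\right) = - \frac{61330}{39387}$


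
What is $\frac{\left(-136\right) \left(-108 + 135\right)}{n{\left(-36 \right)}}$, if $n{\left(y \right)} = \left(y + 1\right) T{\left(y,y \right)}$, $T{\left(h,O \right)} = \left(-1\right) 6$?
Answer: $- \frac{612}{35} \approx -17.486$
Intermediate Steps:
$T{\left(h,O \right)} = -6$
$n{\left(y \right)} = -6 - 6 y$ ($n{\left(y \right)} = \left(y + 1\right) \left(-6\right) = \left(1 + y\right) \left(-6\right) = -6 - 6 y$)
$\frac{\left(-136\right) \left(-108 + 135\right)}{n{\left(-36 \right)}} = \frac{\left(-136\right) \left(-108 + 135\right)}{-6 - -216} = \frac{\left(-136\right) 27}{-6 + 216} = - \frac{3672}{210} = \left(-3672\right) \frac{1}{210} = - \frac{612}{35}$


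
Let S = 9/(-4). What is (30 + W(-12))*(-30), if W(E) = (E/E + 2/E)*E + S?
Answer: -1065/2 ≈ -532.50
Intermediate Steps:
S = -9/4 (S = 9*(-1/4) = -9/4 ≈ -2.2500)
W(E) = -9/4 + E*(1 + 2/E) (W(E) = (E/E + 2/E)*E - 9/4 = (1 + 2/E)*E - 9/4 = E*(1 + 2/E) - 9/4 = -9/4 + E*(1 + 2/E))
(30 + W(-12))*(-30) = (30 + (-1/4 - 12))*(-30) = (30 - 49/4)*(-30) = (71/4)*(-30) = -1065/2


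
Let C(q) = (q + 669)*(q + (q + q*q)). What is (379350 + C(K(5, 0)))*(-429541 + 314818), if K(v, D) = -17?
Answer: -62594016030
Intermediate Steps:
C(q) = (669 + q)*(q**2 + 2*q) (C(q) = (669 + q)*(q + (q + q**2)) = (669 + q)*(q**2 + 2*q))
(379350 + C(K(5, 0)))*(-429541 + 314818) = (379350 - 17*(1338 + (-17)**2 + 671*(-17)))*(-429541 + 314818) = (379350 - 17*(1338 + 289 - 11407))*(-114723) = (379350 - 17*(-9780))*(-114723) = (379350 + 166260)*(-114723) = 545610*(-114723) = -62594016030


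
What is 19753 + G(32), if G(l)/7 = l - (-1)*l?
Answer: 20201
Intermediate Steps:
G(l) = 14*l (G(l) = 7*(l - (-1)*l) = 7*(l + l) = 7*(2*l) = 14*l)
19753 + G(32) = 19753 + 14*32 = 19753 + 448 = 20201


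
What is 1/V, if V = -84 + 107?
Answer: 1/23 ≈ 0.043478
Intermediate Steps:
V = 23
1/V = 1/23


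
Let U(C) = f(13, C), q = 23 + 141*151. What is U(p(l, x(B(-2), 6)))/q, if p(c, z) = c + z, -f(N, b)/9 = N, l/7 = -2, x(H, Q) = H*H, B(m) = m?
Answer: -117/21314 ≈ -0.0054893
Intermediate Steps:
x(H, Q) = H²
q = 21314 (q = 23 + 21291 = 21314)
l = -14 (l = 7*(-2) = -14)
f(N, b) = -9*N
U(C) = -117 (U(C) = -9*13 = -117)
U(p(l, x(B(-2), 6)))/q = -117/21314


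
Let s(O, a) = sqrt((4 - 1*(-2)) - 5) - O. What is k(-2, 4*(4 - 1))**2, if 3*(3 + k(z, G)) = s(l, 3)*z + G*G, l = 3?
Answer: 19321/9 ≈ 2146.8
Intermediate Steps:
s(O, a) = 1 - O (s(O, a) = sqrt((4 + 2) - 5) - O = sqrt(6 - 5) - O = sqrt(1) - O = 1 - O)
k(z, G) = -3 - 2*z/3 + G**2/3 (k(z, G) = -3 + ((1 - 1*3)*z + G*G)/3 = -3 + ((1 - 3)*z + G**2)/3 = -3 + (-2*z + G**2)/3 = -3 + (G**2 - 2*z)/3 = -3 + (-2*z/3 + G**2/3) = -3 - 2*z/3 + G**2/3)
k(-2, 4*(4 - 1))**2 = (-3 - 2/3*(-2) + (4*(4 - 1))**2/3)**2 = (-3 + 4/3 + (4*3)**2/3)**2 = (-3 + 4/3 + (1/3)*12**2)**2 = (-3 + 4/3 + (1/3)*144)**2 = (-3 + 4/3 + 48)**2 = (139/3)**2 = 19321/9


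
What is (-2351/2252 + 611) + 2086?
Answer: 6071293/2252 ≈ 2696.0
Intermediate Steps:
(-2351/2252 + 611) + 2086 = 1373621/2252 + 2086 = 6071293/2252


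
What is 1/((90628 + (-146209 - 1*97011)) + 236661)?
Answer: 1/84069 ≈ 1.1895e-5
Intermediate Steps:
1/((90628 + (-146209 - 1*97011)) + 236661) = 1/((90628 + (-146209 - 97011)) + 236661) = 1/((90628 - 243220) + 236661) = 1/(-152592 + 236661) = 1/84069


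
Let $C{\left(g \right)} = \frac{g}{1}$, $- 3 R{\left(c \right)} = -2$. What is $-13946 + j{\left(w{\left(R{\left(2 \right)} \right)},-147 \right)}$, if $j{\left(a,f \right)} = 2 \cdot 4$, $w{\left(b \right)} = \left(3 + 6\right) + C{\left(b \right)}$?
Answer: $-13938$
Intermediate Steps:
$R{\left(c \right)} = \frac{2}{3}$ ($R{\left(c \right)} = \left(- \frac{1}{3}\right) \left(-2\right) = \frac{2}{3}$)
$C{\left(g \right)} = g$ ($C{\left(g \right)} = g 1 = g$)
$w{\left(b \right)} = 9 + b$ ($w{\left(b \right)} = \left(3 + 6\right) + b = 9 + b$)
$j{\left(a,f \right)} = 8$
$-13946 + j{\left(w{\left(R{\left(2 \right)} \right)},-147 \right)} = -13946 + 8 = -13938$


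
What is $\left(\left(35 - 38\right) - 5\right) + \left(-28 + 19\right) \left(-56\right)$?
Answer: $496$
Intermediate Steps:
$\left(\left(35 - 38\right) - 5\right) + \left(-28 + 19\right) \left(-56\right) = \left(-3 - 5\right) - -504 = -8 + 504 = 496$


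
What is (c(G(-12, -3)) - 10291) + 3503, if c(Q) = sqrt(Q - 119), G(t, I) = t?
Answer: -6788 + I*sqrt(131) ≈ -6788.0 + 11.446*I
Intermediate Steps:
c(Q) = sqrt(-119 + Q)
(c(G(-12, -3)) - 10291) + 3503 = (sqrt(-119 - 12) - 10291) + 3503 = (sqrt(-131) - 10291) + 3503 = (I*sqrt(131) - 10291) + 3503 = (-10291 + I*sqrt(131)) + 3503 = -6788 + I*sqrt(131)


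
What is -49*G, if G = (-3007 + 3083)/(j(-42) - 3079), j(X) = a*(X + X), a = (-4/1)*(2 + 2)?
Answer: 3724/1735 ≈ 2.1464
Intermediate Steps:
a = -16 (a = -4*1*4 = -4*4 = -16)
j(X) = -32*X (j(X) = -16*(X + X) = -32*X)
G = -76/1735 (G = (-3007 + 3083)/(-32*(-42) - 3079) = 76/(1344 - 3079) = 76/(-1735) = 76*(-1/1735) = -76/1735 ≈ -0.043804)
-49*G = -49*(-76/1735) = 3724/1735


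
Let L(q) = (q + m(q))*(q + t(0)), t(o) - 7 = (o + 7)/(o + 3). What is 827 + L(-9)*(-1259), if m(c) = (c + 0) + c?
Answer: 12158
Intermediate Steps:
t(o) = 7 + (7 + o)/(3 + o) (t(o) = 7 + (o + 7)/(o + 3) = 7 + (7 + o)/(3 + o))
m(c) = 2*c (m(c) = c + c = 2*c)
L(q) = 3*q*(28/3 + q) (L(q) = (q + 2*q)*(q + 4*(7 + 2*0)/(3 + 0)) = (3*q)*(q + 4*(7 + 0)/3) = (3*q)*(q + 4*(1/3)*7) = (3*q)*(q + 28/3) = (3*q)*(28/3 + q) = 3*q*(28/3 + q))
827 + L(-9)*(-1259) = 827 - 9*(28 + 3*(-9))*(-1259) = 827 - 9*(28 - 27)*(-1259) = 827 - 9*1*(-1259) = 827 - 9*(-1259) = 827 + 11331 = 12158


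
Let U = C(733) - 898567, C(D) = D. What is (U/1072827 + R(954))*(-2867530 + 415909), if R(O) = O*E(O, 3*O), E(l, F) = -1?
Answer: 39863154792664/17029 ≈ 2.3409e+9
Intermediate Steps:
R(O) = -O (R(O) = O*(-1) = -O)
U = -897834 (U = 733 - 898567 = -897834)
(U/1072827 + R(954))*(-2867530 + 415909) = (-897834/1072827 - 1*954)*(-2867530 + 415909) = (-897834*1/1072827 - 954)*(-2451621) = (-42754/51087 - 954)*(-2451621) = -48779752/51087*(-2451621) = 39863154792664/17029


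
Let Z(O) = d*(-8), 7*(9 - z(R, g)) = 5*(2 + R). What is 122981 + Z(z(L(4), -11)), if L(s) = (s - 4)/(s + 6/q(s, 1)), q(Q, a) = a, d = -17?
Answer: 123117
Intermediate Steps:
L(s) = (-4 + s)/(6 + s) (L(s) = (s - 4)/(s + 6/1) = (-4 + s)/(s + 6*1) = (-4 + s)/(s + 6) = (-4 + s)/(6 + s))
z(R, g) = 53/7 - 5*R/7 (z(R, g) = 9 - 5*(2 + R)/7 = 9 - (10 + 5*R)/7 = 9 + (-10/7 - 5*R/7) = 53/7 - 5*R/7)
Z(O) = 136 (Z(O) = -17*(-8) = 136)
122981 + Z(z(L(4), -11)) = 122981 + 136 = 123117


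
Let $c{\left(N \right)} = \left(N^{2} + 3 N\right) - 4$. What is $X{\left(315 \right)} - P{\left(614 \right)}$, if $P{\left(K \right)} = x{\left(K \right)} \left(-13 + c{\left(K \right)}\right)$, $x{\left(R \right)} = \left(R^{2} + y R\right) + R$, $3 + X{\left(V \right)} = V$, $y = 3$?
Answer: $-143744385780$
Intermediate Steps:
$c{\left(N \right)} = -4 + N^{2} + 3 N$
$X{\left(V \right)} = -3 + V$
$x{\left(R \right)} = R^{2} + 4 R$ ($x{\left(R \right)} = \left(R^{2} + 3 R\right) + R = R^{2} + 4 R$)
$P{\left(K \right)} = K \left(4 + K\right) \left(-17 + K^{2} + 3 K\right)$ ($P{\left(K \right)} = K \left(4 + K\right) \left(-13 + \left(-4 + K^{2} + 3 K\right)\right) = K \left(4 + K\right) \left(-17 + K^{2} + 3 K\right)$)
$X{\left(315 \right)} - P{\left(614 \right)} = \left(-3 + 315\right) - 614 \left(4 + 614\right) \left(-17 + 614^{2} + 3 \cdot 614\right) = 312 - 614 \cdot 618 \left(-17 + 376996 + 1842\right) = 312 - 614 \cdot 618 \cdot 378821 = 312 - 143744386092 = -143744385780$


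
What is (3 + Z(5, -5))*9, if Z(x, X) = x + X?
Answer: 27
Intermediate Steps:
Z(x, X) = X + x
(3 + Z(5, -5))*9 = (3 + (-5 + 5))*9 = (3 + 0)*9 = 3*9 = 27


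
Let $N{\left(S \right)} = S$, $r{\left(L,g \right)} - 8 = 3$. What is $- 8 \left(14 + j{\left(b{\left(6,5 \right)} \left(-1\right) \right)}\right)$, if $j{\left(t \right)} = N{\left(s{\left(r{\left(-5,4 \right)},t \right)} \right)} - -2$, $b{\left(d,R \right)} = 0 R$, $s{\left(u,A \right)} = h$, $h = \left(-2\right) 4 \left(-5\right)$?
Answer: $-448$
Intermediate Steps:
$r{\left(L,g \right)} = 11$ ($r{\left(L,g \right)} = 8 + 3 = 11$)
$h = 40$ ($h = \left(-8\right) \left(-5\right) = 40$)
$s{\left(u,A \right)} = 40$
$b{\left(d,R \right)} = 0$
$j{\left(t \right)} = 42$ ($j{\left(t \right)} = 40 - -2 = 40 + 2 = 42$)
$- 8 \left(14 + j{\left(b{\left(6,5 \right)} \left(-1\right) \right)}\right) = - 8 \left(14 + 42\right) = \left(-8\right) 56 = -448$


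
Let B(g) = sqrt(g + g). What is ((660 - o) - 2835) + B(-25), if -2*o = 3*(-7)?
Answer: -4371/2 + 5*I*sqrt(2) ≈ -2185.5 + 7.0711*I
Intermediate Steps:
o = 21/2 (o = -3*(-7)/2 = -1/2*(-21) = 21/2 ≈ 10.500)
B(g) = sqrt(2)*sqrt(g) (B(g) = sqrt(2*g) = sqrt(2)*sqrt(g))
((660 - o) - 2835) + B(-25) = ((660 - 1*21/2) - 2835) + sqrt(2)*sqrt(-25) = ((660 - 21/2) - 2835) + sqrt(2)*(5*I) = (1299/2 - 2835) + 5*I*sqrt(2) = -4371/2 + 5*I*sqrt(2)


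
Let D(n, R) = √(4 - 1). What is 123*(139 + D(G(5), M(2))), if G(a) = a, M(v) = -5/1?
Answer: 17097 + 123*√3 ≈ 17310.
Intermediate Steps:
M(v) = -5 (M(v) = -5*1 = -5)
D(n, R) = √3
123*(139 + D(G(5), M(2))) = 123*(139 + √3) = 17097 + 123*√3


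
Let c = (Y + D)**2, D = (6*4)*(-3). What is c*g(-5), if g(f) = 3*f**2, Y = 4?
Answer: 346800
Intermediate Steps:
D = -72 (D = 24*(-3) = -72)
c = 4624 (c = (4 - 72)**2 = (-68)**2 = 4624)
c*g(-5) = 4624*(3*(-5)**2) = 4624*(3*25) = 4624*75 = 346800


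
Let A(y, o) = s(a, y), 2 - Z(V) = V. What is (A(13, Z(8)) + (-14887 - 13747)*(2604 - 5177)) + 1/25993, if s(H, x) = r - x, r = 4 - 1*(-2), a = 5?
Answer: 1915041423076/25993 ≈ 7.3675e+7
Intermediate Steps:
r = 6 (r = 4 + 2 = 6)
Z(V) = 2 - V
s(H, x) = 6 - x
A(y, o) = 6 - y
(A(13, Z(8)) + (-14887 - 13747)*(2604 - 5177)) + 1/25993 = ((6 - 1*13) + (-14887 - 13747)*(2604 - 5177)) + 1/25993 = ((6 - 13) - 28634*(-2573)) + 1/25993 = (-7 + 73675282) + 1/25993 = 73675275 + 1/25993 = 1915041423076/25993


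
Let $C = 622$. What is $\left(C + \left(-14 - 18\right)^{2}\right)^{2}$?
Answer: $2709316$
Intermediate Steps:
$\left(C + \left(-14 - 18\right)^{2}\right)^{2} = \left(622 + \left(-14 - 18\right)^{2}\right)^{2} = \left(622 + \left(-32\right)^{2}\right)^{2} = \left(622 + 1024\right)^{2} = 1646^{2} = 2709316$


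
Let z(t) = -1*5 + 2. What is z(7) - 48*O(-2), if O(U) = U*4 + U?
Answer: 477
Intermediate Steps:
O(U) = 5*U (O(U) = 4*U + U = 5*U)
z(t) = -3 (z(t) = -5 + 2 = -3)
z(7) - 48*O(-2) = -3 - 240*(-2) = -3 - 48*(-10) = -3 + 480 = 477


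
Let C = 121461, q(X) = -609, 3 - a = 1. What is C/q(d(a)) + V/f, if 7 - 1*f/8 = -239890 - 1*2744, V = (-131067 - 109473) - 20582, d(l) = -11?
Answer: -5617389793/28146356 ≈ -199.58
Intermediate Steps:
a = 2 (a = 3 - 1*1 = 3 - 1 = 2)
V = -261122 (V = -240540 - 20582 = -261122)
f = 1941128 (f = 56 - 8*(-239890 - 1*2744) = 56 - 8*(-239890 - 2744) = 56 - 8*(-242634) = 56 + 1941072 = 1941128)
C/q(d(a)) + V/f = 121461/(-609) - 261122/1941128 = 121461*(-1/609) - 261122*1/1941128 = -40487/203 - 130561/970564 = -5617389793/28146356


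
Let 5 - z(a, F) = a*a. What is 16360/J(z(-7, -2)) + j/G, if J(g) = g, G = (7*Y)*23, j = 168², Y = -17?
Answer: -1643542/4301 ≈ -382.13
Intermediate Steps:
z(a, F) = 5 - a² (z(a, F) = 5 - a*a = 5 - a²)
j = 28224
G = -2737 (G = (7*(-17))*23 = -119*23 = -2737)
16360/J(z(-7, -2)) + j/G = 16360/(5 - 1*(-7)²) + 28224/(-2737) = 16360/(5 - 1*49) + 28224*(-1/2737) = 16360/(5 - 49) - 4032/391 = 16360/(-44) - 4032/391 = 16360*(-1/44) - 4032/391 = -4090/11 - 4032/391 = -1643542/4301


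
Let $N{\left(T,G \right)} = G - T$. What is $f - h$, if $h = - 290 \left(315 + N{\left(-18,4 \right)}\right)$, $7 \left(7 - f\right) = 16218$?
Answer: $\frac{667941}{7} \approx 95420.0$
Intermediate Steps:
$f = - \frac{16169}{7}$ ($f = 7 - \frac{16218}{7} = - \frac{16169}{7} \approx -2309.9$)
$h = -97730$ ($h = - 290 \left(315 + \left(4 - -18\right)\right) = - 290 \left(315 + \left(4 + 18\right)\right) = - 290 \left(315 + 22\right) = \left(-290\right) 337 = -97730$)
$f - h = - \frac{16169}{7} - -97730 = - \frac{16169}{7} + 97730 = \frac{667941}{7}$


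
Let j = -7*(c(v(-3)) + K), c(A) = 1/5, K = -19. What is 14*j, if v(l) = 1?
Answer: 9212/5 ≈ 1842.4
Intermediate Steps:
c(A) = ⅕ (c(A) = 1*(⅕) = ⅕)
j = 658/5 (j = -7*(⅕ - 19) = -7*(-94/5) = 658/5 ≈ 131.60)
14*j = 14*(658/5) = 9212/5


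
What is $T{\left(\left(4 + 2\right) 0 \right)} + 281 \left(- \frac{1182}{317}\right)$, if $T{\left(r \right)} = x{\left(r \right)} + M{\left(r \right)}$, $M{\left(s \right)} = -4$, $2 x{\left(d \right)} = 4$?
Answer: $- \frac{332776}{317} \approx -1049.8$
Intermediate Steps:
$x{\left(d \right)} = 2$ ($x{\left(d \right)} = \frac{1}{2} \cdot 4 = 2$)
$T{\left(r \right)} = -2$ ($T{\left(r \right)} = 2 - 4 = -2$)
$T{\left(\left(4 + 2\right) 0 \right)} + 281 \left(- \frac{1182}{317}\right) = -2 + 281 \left(- \frac{1182}{317}\right) = -2 - \frac{332142}{317} = - \frac{332776}{317}$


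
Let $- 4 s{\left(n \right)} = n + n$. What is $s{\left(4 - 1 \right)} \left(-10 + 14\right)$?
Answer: $-6$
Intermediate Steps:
$s{\left(n \right)} = - \frac{n}{2}$ ($s{\left(n \right)} = - \frac{n + n}{4} = - \frac{2 n}{4} = - \frac{n}{2}$)
$s{\left(4 - 1 \right)} \left(-10 + 14\right) = - \frac{4 - 1}{2} \left(-10 + 14\right) = - \frac{4 - 1}{2} \cdot 4 = \left(- \frac{1}{2}\right) 3 \cdot 4 = \left(- \frac{3}{2}\right) 4 = -6$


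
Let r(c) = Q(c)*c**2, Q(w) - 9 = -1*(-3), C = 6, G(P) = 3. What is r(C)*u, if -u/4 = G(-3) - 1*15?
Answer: 20736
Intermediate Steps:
Q(w) = 12 (Q(w) = 9 - 1*(-3) = 9 + 3 = 12)
u = 48 (u = -4*(3 - 1*15) = -4*(3 - 15) = -4*(-12) = 48)
r(c) = 12*c**2
r(C)*u = (12*6**2)*48 = (12*36)*48 = 432*48 = 20736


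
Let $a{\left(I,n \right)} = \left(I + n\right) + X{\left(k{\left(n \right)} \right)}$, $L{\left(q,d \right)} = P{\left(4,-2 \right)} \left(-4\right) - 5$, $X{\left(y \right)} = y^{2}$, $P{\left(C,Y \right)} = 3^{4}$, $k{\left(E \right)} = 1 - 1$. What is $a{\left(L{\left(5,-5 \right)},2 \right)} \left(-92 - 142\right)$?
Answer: $76518$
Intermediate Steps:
$k{\left(E \right)} = 0$ ($k{\left(E \right)} = 1 - 1 = 0$)
$P{\left(C,Y \right)} = 81$
$L{\left(q,d \right)} = -329$ ($L{\left(q,d \right)} = 81 \left(-4\right) - 5 = -324 - 5 = -329$)
$a{\left(I,n \right)} = I + n$ ($a{\left(I,n \right)} = \left(I + n\right) + 0^{2} = \left(I + n\right) + 0 = I + n$)
$a{\left(L{\left(5,-5 \right)},2 \right)} \left(-92 - 142\right) = \left(-329 + 2\right) \left(-92 - 142\right) = \left(-327\right) \left(-234\right) = 76518$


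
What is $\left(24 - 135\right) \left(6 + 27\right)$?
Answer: $-3663$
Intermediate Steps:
$\left(24 - 135\right) \left(6 + 27\right) = \left(-111\right) 33 = -3663$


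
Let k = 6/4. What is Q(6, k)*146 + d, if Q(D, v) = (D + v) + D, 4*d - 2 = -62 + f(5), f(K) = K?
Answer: 7829/4 ≈ 1957.3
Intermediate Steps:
k = 3/2 (k = 6*(1/4) = 3/2 ≈ 1.5000)
d = -55/4 (d = 1/2 + (-62 + 5)/4 = 1/2 + (1/4)*(-57) = 1/2 - 57/4 = -55/4 ≈ -13.750)
Q(D, v) = v + 2*D
Q(6, k)*146 + d = (3/2 + 2*6)*146 - 55/4 = (3/2 + 12)*146 - 55/4 = (27/2)*146 - 55/4 = 1971 - 55/4 = 7829/4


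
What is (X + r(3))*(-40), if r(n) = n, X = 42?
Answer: -1800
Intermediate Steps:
(X + r(3))*(-40) = (42 + 3)*(-40) = 45*(-40) = -1800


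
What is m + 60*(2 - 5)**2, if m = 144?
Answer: 684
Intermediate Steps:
m + 60*(2 - 5)**2 = 144 + 60*(2 - 5)**2 = 144 + 60*(-3)**2 = 144 + 60*9 = 144 + 540 = 684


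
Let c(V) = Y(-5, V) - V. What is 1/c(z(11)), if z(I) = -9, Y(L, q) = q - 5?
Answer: -⅕ ≈ -0.20000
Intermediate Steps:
Y(L, q) = -5 + q
c(V) = -5 (c(V) = (-5 + V) - V = -5)
1/c(z(11)) = 1/(-5) = -⅕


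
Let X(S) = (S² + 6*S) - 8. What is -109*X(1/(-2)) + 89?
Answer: 5043/4 ≈ 1260.8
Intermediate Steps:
X(S) = -8 + S² + 6*S
-109*X(1/(-2)) + 89 = -109*(-8 + (1/(-2))² + 6/(-2)) + 89 = -109*(-8 + (-½)² + 6*(-½)) + 89 = -109*(-8 + ¼ - 3) + 89 = -109*(-43/4) + 89 = 4687/4 + 89 = 5043/4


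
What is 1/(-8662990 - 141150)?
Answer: -1/8804140 ≈ -1.1358e-7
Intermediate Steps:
1/(-8662990 - 141150) = 1/(-8804140) = -1/8804140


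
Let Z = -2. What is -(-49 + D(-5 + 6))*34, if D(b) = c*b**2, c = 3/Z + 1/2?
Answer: 1700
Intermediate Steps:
c = -1 (c = 3/(-2) + 1/2 = 3*(-1/2) + 1*(1/2) = -3/2 + 1/2 = -1)
D(b) = -b**2
-(-49 + D(-5 + 6))*34 = -(-49 - (-5 + 6)**2)*34 = -(-49 - 1*1**2)*34 = -(-49 - 1*1)*34 = -(-49 - 1)*34 = -(-50)*34 = -1*(-1700) = 1700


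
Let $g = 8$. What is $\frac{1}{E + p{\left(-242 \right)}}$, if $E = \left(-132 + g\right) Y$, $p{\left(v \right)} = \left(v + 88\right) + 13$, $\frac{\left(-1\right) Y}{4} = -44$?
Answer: $- \frac{1}{21965} \approx -4.5527 \cdot 10^{-5}$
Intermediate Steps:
$Y = 176$ ($Y = \left(-4\right) \left(-44\right) = 176$)
$p{\left(v \right)} = 101 + v$ ($p{\left(v \right)} = \left(88 + v\right) + 13 = 101 + v$)
$E = -21824$ ($E = \left(-132 + 8\right) 176 = \left(-124\right) 176 = -21824$)
$\frac{1}{E + p{\left(-242 \right)}} = \frac{1}{-21824 + \left(101 - 242\right)} = \frac{1}{-21824 - 141} = \frac{1}{-21965} = - \frac{1}{21965}$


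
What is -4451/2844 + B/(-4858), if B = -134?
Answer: -10620931/6908076 ≈ -1.5375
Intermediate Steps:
-4451/2844 + B/(-4858) = -4451/2844 - 134/(-4858) = -4451*1/2844 - 134*(-1/4858) = -4451/2844 + 67/2429 = -10620931/6908076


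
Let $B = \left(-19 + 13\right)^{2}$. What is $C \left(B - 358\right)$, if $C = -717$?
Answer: $230874$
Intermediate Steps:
$B = 36$ ($B = \left(-6\right)^{2} = 36$)
$C \left(B - 358\right) = - 717 \left(36 - 358\right) = \left(-717\right) \left(-322\right) = 230874$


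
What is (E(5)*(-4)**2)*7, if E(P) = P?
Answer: 560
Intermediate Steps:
(E(5)*(-4)**2)*7 = (5*(-4)**2)*7 = (5*16)*7 = 80*7 = 560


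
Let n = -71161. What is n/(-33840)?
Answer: 71161/33840 ≈ 2.1029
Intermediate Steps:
n/(-33840) = -71161/(-33840) = -71161*(-1/33840) = 71161/33840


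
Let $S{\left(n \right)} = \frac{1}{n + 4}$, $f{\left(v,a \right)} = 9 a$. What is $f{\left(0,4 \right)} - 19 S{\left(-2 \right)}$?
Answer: $\frac{53}{2} \approx 26.5$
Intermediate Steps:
$S{\left(n \right)} = \frac{1}{4 + n}$
$f{\left(0,4 \right)} - 19 S{\left(-2 \right)} = 9 \cdot 4 - \frac{19}{4 - 2} = 36 - \frac{19}{2} = \frac{53}{2}$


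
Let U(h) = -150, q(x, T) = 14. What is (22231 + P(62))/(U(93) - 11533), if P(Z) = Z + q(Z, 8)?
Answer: -22307/11683 ≈ -1.9094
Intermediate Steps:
P(Z) = 14 + Z (P(Z) = Z + 14 = 14 + Z)
(22231 + P(62))/(U(93) - 11533) = (22231 + (14 + 62))/(-150 - 11533) = (22231 + 76)/(-11683) = 22307*(-1/11683) = -22307/11683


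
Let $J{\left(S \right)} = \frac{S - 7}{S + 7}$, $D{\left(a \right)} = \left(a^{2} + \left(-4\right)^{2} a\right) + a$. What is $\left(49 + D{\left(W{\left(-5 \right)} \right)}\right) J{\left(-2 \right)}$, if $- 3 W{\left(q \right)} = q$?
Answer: $- \frac{721}{5} \approx -144.2$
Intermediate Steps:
$W{\left(q \right)} = - \frac{q}{3}$
$D{\left(a \right)} = a^{2} + 17 a$ ($D{\left(a \right)} = \left(a^{2} + 16 a\right) + a = a^{2} + 17 a$)
$J{\left(S \right)} = \frac{-7 + S}{7 + S}$
$\left(49 + D{\left(W{\left(-5 \right)} \right)}\right) J{\left(-2 \right)} = \left(49 + \left(- \frac{1}{3}\right) \left(-5\right) \left(17 - - \frac{5}{3}\right)\right) \frac{-7 - 2}{7 - 2} = \left(49 + \frac{5 \left(17 + \frac{5}{3}\right)}{3}\right) \frac{1}{5} \left(-9\right) = \left(49 + \frac{5}{3} \cdot \frac{56}{3}\right) \frac{1}{5} \left(-9\right) = \left(49 + \frac{280}{9}\right) \left(- \frac{9}{5}\right) = \frac{721}{9} \left(- \frac{9}{5}\right) = - \frac{721}{5}$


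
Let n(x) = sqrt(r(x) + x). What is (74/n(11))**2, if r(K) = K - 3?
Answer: 5476/19 ≈ 288.21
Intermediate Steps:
r(K) = -3 + K
n(x) = sqrt(-3 + 2*x) (n(x) = sqrt((-3 + x) + x) = sqrt(-3 + 2*x))
(74/n(11))**2 = (74/(sqrt(-3 + 2*11)))**2 = (74/(sqrt(-3 + 22)))**2 = (74/(sqrt(19)))**2 = (74*(sqrt(19)/19))**2 = (74*sqrt(19)/19)**2 = 5476/19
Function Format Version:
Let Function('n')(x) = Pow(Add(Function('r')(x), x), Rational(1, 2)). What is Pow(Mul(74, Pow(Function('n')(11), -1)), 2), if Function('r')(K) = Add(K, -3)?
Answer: Rational(5476, 19) ≈ 288.21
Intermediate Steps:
Function('r')(K) = Add(-3, K)
Function('n')(x) = Pow(Add(-3, Mul(2, x)), Rational(1, 2)) (Function('n')(x) = Pow(Add(Add(-3, x), x), Rational(1, 2)) = Pow(Add(-3, Mul(2, x)), Rational(1, 2)))
Pow(Mul(74, Pow(Function('n')(11), -1)), 2) = Pow(Mul(74, Pow(Pow(Add(-3, Mul(2, 11)), Rational(1, 2)), -1)), 2) = Pow(Mul(74, Pow(Pow(Add(-3, 22), Rational(1, 2)), -1)), 2) = Pow(Mul(74, Pow(Pow(19, Rational(1, 2)), -1)), 2) = Pow(Mul(74, Mul(Rational(1, 19), Pow(19, Rational(1, 2)))), 2) = Pow(Mul(Rational(74, 19), Pow(19, Rational(1, 2))), 2) = Rational(5476, 19)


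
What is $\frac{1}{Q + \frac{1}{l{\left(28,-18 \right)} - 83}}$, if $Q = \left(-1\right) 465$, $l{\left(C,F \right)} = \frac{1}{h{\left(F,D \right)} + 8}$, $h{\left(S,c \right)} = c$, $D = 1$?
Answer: $- \frac{746}{346899} \approx -0.0021505$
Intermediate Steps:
$l{\left(C,F \right)} = \frac{1}{9}$ ($l{\left(C,F \right)} = \frac{1}{1 + 8} = \frac{1}{9}$)
$Q = -465$
$\frac{1}{Q + \frac{1}{l{\left(28,-18 \right)} - 83}} = \frac{1}{-465 + \frac{1}{\frac{1}{9} - 83}} = \frac{1}{-465 + \frac{1}{- \frac{746}{9}}} = \frac{1}{-465 - \frac{9}{746}} = \frac{1}{- \frac{346899}{746}} = - \frac{746}{346899}$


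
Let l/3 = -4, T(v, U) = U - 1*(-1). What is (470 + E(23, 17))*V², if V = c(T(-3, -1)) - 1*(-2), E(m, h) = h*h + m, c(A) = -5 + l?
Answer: 175950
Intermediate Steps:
T(v, U) = 1 + U (T(v, U) = U + 1 = 1 + U)
l = -12 (l = 3*(-4) = -12)
c(A) = -17 (c(A) = -5 - 12 = -17)
E(m, h) = m + h² (E(m, h) = h² + m = m + h²)
V = -15 (V = -17 - 1*(-2) = -17 + 2 = -15)
(470 + E(23, 17))*V² = (470 + (23 + 17²))*(-15)² = (470 + (23 + 289))*225 = (470 + 312)*225 = 782*225 = 175950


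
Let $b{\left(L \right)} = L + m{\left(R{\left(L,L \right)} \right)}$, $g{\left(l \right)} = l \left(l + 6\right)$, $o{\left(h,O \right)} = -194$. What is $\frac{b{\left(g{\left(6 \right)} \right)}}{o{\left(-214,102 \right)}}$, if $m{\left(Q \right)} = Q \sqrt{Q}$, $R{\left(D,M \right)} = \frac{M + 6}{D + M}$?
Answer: $- \frac{36}{97} - \frac{13 \sqrt{78}}{55872} \approx -0.37319$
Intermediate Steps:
$R{\left(D,M \right)} = \frac{6 + M}{D + M}$
$g{\left(l \right)} = l \left(6 + l\right)$
$m{\left(Q \right)} = Q^{\frac{3}{2}}$
$b{\left(L \right)} = L + \frac{\sqrt{2} \left(\frac{6 + L}{L}\right)^{\frac{3}{2}}}{4}$ ($b{\left(L \right)} = L + \left(\frac{6 + L}{L + L}\right)^{\frac{3}{2}} = L + \left(\frac{6 + L}{2 L}\right)^{\frac{3}{2}} = L + \frac{\sqrt{2} \left(\frac{6 + L}{L}\right)^{\frac{3}{2}}}{4}$)
$\frac{b{\left(g{\left(6 \right)} \right)}}{o{\left(-214,102 \right)}} = \frac{6 \left(6 + 6\right) + \frac{\sqrt{2} \left(\frac{6 + 6 \left(6 + 6\right)}{6 \left(6 + 6\right)}\right)^{\frac{3}{2}}}{4}}{-194} = \left(6 \cdot 12 + \frac{\sqrt{2} \left(\frac{6 + 6 \cdot 12}{6 \cdot 12}\right)^{\frac{3}{2}}}{4}\right) \left(- \frac{1}{194}\right) = \left(72 + \frac{\sqrt{2} \left(\frac{6 + 72}{72}\right)^{\frac{3}{2}}}{4}\right) \left(- \frac{1}{194}\right) = \left(72 + \frac{\sqrt{2} \left(\frac{1}{72} \cdot 78\right)^{\frac{3}{2}}}{4}\right) \left(- \frac{1}{194}\right) = \left(72 + \frac{\sqrt{2} \left(\frac{13}{12}\right)^{\frac{3}{2}}}{4}\right) \left(- \frac{1}{194}\right) = \left(72 + \frac{\sqrt{2} \frac{13 \sqrt{39}}{72}}{4}\right) \left(- \frac{1}{194}\right) = \left(72 + \frac{13 \sqrt{78}}{288}\right) \left(- \frac{1}{194}\right) = - \frac{36}{97} - \frac{13 \sqrt{78}}{55872}$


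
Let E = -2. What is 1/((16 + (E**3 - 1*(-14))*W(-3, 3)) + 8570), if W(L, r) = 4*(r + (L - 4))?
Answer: 1/8490 ≈ 0.00011779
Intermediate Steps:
W(L, r) = -16 + 4*L + 4*r (W(L, r) = 4*(r + (-4 + L)) = 4*(-4 + L + r) = -16 + 4*L + 4*r)
1/((16 + (E**3 - 1*(-14))*W(-3, 3)) + 8570) = 1/((16 + ((-2)**3 - 1*(-14))*(-16 + 4*(-3) + 4*3)) + 8570) = 1/((16 + (-8 + 14)*(-16 - 12 + 12)) + 8570) = 1/((16 + 6*(-16)) + 8570) = 1/((16 - 96) + 8570) = 1/(-80 + 8570) = 1/8490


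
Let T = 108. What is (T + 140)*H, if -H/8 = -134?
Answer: 265856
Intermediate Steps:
H = 1072 (H = -8*(-134) = 1072)
(T + 140)*H = (108 + 140)*1072 = 248*1072 = 265856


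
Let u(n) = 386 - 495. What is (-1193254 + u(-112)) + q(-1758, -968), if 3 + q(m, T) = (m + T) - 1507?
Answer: -1197599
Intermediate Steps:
u(n) = -109
q(m, T) = -1510 + T + m (q(m, T) = -3 + ((m + T) - 1507) = -3 + ((T + m) - 1507) = -3 + (-1507 + T + m) = -1510 + T + m)
(-1193254 + u(-112)) + q(-1758, -968) = (-1193254 - 109) + (-1510 - 968 - 1758) = -1193363 - 4236 = -1197599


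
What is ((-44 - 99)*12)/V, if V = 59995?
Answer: -132/4615 ≈ -0.028602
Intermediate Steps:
((-44 - 99)*12)/V = ((-44 - 99)*12)/59995 = -143*12*(1/59995) = -1716*1/59995 = -132/4615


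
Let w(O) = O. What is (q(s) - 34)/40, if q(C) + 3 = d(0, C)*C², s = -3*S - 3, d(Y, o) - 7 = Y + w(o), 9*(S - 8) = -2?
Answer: -362977/1080 ≈ -336.09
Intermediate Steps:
S = 70/9 (S = 8 + (⅑)*(-2) = 8 - 2/9 = 70/9 ≈ 7.7778)
d(Y, o) = 7 + Y + o (d(Y, o) = 7 + (Y + o) = 7 + Y + o)
s = -79/3 (s = -3*70/9 - 3 = -70/3 - 3 = -79/3 ≈ -26.333)
q(C) = -3 + C²*(7 + C) (q(C) = -3 + (7 + 0 + C)*C² = -3 + (7 + C)*C² = -3 + C²*(7 + C))
(q(s) - 34)/40 = ((-3 + (-79/3)²*(7 - 79/3)) - 34)/40 = ((-3 + (6241/9)*(-58/3)) - 34)*(1/40) = ((-3 - 361978/27) - 34)*(1/40) = (-362059/27 - 34)*(1/40) = -362977/27*1/40 = -362977/1080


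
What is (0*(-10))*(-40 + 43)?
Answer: 0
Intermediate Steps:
(0*(-10))*(-40 + 43) = 0*3 = 0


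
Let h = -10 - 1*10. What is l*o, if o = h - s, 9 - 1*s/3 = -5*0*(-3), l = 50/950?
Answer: -47/19 ≈ -2.4737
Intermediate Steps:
l = 1/19 (l = 50*(1/950) = 1/19 ≈ 0.052632)
s = 27 (s = 27 - 3*(-5*0)*(-3) = 27 - 0*(-3) = 27 - 3*0 = 27 + 0 = 27)
h = -20 (h = -10 - 10 = -20)
o = -47 (o = -20 - 1*27 = -20 - 27 = -47)
l*o = (1/19)*(-47) = -47/19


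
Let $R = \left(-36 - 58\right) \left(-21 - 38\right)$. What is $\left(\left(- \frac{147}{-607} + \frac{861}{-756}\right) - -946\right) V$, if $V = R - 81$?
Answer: $\frac{112865349605}{21852} \approx 5.165 \cdot 10^{6}$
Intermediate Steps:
$R = 5546$ ($R = \left(-94\right) \left(-59\right) = 5546$)
$V = 5465$ ($V = 5546 - 81 = 5465$)
$\left(\left(- \frac{147}{-607} + \frac{861}{-756}\right) - -946\right) V = \left(\left(- \frac{147}{-607} + \frac{861}{-756}\right) - -946\right) 5465 = \left(\left(\left(-147\right) \left(- \frac{1}{607}\right) + 861 \left(- \frac{1}{756}\right)\right) + 946\right) 5465 = \left(\left(\frac{147}{607} - \frac{41}{36}\right) + 946\right) 5465 = \left(- \frac{19595}{21852} + 946\right) 5465 = \frac{20652397}{21852} \cdot 5465 = \frac{112865349605}{21852}$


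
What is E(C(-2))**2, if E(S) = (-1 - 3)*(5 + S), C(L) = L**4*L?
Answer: 11664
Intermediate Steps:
C(L) = L**5
E(S) = -20 - 4*S (E(S) = -4*(5 + S) = -20 - 4*S)
E(C(-2))**2 = (-20 - 4*(-2)**5)**2 = (-20 - 4*(-32))**2 = (-20 + 128)**2 = 108**2 = 11664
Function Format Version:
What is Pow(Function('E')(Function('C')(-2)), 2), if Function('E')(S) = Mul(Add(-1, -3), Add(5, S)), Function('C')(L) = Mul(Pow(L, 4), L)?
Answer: 11664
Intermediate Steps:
Function('C')(L) = Pow(L, 5)
Function('E')(S) = Add(-20, Mul(-4, S)) (Function('E')(S) = Mul(-4, Add(5, S)) = Add(-20, Mul(-4, S)))
Pow(Function('E')(Function('C')(-2)), 2) = Pow(Add(-20, Mul(-4, Pow(-2, 5))), 2) = Pow(Add(-20, Mul(-4, -32)), 2) = Pow(Add(-20, 128), 2) = Pow(108, 2) = 11664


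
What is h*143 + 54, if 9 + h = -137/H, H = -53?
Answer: -45758/53 ≈ -863.36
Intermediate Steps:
h = -340/53 (h = -9 - 137/(-53) = -9 - 137*(-1/53) = -9 + 137/53 = -340/53 ≈ -6.4151)
h*143 + 54 = -340/53*143 + 54 = -48620/53 + 54 = -45758/53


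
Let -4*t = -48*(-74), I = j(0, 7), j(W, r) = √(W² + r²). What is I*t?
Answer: -6216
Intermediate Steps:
I = 7 (I = √(0² + 7²) = √(0 + 49) = √49 = 7)
t = -888 (t = -(-12)*(-74) = -¼*3552 = -888)
I*t = 7*(-888) = -6216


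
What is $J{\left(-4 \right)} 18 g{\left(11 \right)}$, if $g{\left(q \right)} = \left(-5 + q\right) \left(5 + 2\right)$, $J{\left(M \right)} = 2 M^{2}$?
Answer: $24192$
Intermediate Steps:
$g{\left(q \right)} = -35 + 7 q$ ($g{\left(q \right)} = \left(-5 + q\right) 7 = -35 + 7 q$)
$J{\left(-4 \right)} 18 g{\left(11 \right)} = 2 \left(-4\right)^{2} \cdot 18 \left(-35 + 7 \cdot 11\right) = 2 \cdot 16 \cdot 18 \left(-35 + 77\right) = 32 \cdot 18 \cdot 42 = 576 \cdot 42 = 24192$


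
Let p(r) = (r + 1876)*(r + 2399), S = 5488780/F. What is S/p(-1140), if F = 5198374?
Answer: 1372195/1204234527344 ≈ 1.1395e-6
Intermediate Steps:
S = 2744390/2599187 (S = 5488780/5198374 = 5488780*(1/5198374) = 2744390/2599187 ≈ 1.0559)
p(r) = (1876 + r)*(2399 + r)
S/p(-1140) = 2744390/(2599187*(4500524 + (-1140)² + 4275*(-1140))) = 2744390/(2599187*(4500524 + 1299600 - 4873500)) = (2744390/2599187)/926624 = (2744390/2599187)*(1/926624) = 1372195/1204234527344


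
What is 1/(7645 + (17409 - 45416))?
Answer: -1/20362 ≈ -4.9111e-5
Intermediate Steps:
1/(7645 + (17409 - 45416)) = 1/(7645 - 28007) = 1/(-20362) = -1/20362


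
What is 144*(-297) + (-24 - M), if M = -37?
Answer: -42755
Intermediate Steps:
144*(-297) + (-24 - M) = 144*(-297) + (-24 - 1*(-37)) = -42768 + (-24 + 37) = -42768 + 13 = -42755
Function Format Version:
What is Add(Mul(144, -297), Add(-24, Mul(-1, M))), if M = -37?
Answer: -42755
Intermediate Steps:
Add(Mul(144, -297), Add(-24, Mul(-1, M))) = Add(Mul(144, -297), Add(-24, Mul(-1, -37))) = Add(-42768, Add(-24, 37)) = Add(-42768, 13) = -42755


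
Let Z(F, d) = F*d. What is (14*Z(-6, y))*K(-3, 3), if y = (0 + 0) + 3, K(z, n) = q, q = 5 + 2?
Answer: -1764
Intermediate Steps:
q = 7
K(z, n) = 7
y = 3 (y = 0 + 3 = 3)
(14*Z(-6, y))*K(-3, 3) = (14*(-6*3))*7 = (14*(-18))*7 = -252*7 = -1764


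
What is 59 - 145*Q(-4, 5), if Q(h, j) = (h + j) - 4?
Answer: 494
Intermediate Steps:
Q(h, j) = -4 + h + j
59 - 145*Q(-4, 5) = 59 - 145*(-4 - 4 + 5) = 59 - 145*(-3) = 59 + 435 = 494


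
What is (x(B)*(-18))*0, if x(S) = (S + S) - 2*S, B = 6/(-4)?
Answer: 0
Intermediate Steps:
B = -3/2 (B = 6*(-¼) = -3/2 ≈ -1.5000)
x(S) = 0 (x(S) = 2*S - 2*S = 0)
(x(B)*(-18))*0 = (0*(-18))*0 = 0*0 = 0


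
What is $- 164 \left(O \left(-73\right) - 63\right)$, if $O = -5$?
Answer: $-49528$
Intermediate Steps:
$- 164 \left(O \left(-73\right) - 63\right) = - 164 \left(\left(-5\right) \left(-73\right) - 63\right) = - 164 \left(365 - 63\right) = \left(-164\right) 302 = -49528$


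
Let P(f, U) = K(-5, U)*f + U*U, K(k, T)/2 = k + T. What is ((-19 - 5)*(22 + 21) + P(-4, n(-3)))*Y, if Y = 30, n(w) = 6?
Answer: -30120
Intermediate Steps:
K(k, T) = 2*T + 2*k (K(k, T) = 2*(k + T) = 2*(T + k) = 2*T + 2*k)
P(f, U) = U**2 + f*(-10 + 2*U) (P(f, U) = (2*U + 2*(-5))*f + U*U = (2*U - 10)*f + U**2 = (-10 + 2*U)*f + U**2 = f*(-10 + 2*U) + U**2 = U**2 + f*(-10 + 2*U))
((-19 - 5)*(22 + 21) + P(-4, n(-3)))*Y = ((-19 - 5)*(22 + 21) + (6**2 + 2*(-4)*(-5 + 6)))*30 = (-24*43 + (36 + 2*(-4)*1))*30 = (-1032 + (36 - 8))*30 = (-1032 + 28)*30 = -1004*30 = -30120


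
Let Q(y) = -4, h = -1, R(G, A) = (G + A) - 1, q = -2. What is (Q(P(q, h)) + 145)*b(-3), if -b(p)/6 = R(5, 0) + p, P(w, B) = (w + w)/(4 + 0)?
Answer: -846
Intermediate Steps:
R(G, A) = -1 + A + G (R(G, A) = (A + G) - 1 = -1 + A + G)
P(w, B) = w/2 (P(w, B) = (2*w)/4 = (2*w)*(¼) = w/2)
b(p) = -24 - 6*p (b(p) = -6*((-1 + 0 + 5) + p) = -6*(4 + p) = -24 - 6*p)
(Q(P(q, h)) + 145)*b(-3) = (-4 + 145)*(-24 - 6*(-3)) = 141*(-24 + 18) = 141*(-6) = -846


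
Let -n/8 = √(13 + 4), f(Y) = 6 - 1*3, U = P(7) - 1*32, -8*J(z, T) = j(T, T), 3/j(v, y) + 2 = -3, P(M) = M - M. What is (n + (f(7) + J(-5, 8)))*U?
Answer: -492/5 + 256*√17 ≈ 957.12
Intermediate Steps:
P(M) = 0
j(v, y) = -⅗ (j(v, y) = 3/(-2 - 3) = 3/(-5) = 3*(-⅕) = -⅗)
J(z, T) = 3/40 (J(z, T) = -⅛*(-⅗) = 3/40)
U = -32 (U = 0 - 1*32 = 0 - 32 = -32)
f(Y) = 3 (f(Y) = 6 - 3 = 3)
n = -8*√17 (n = -8*√(13 + 4) = -8*√17 ≈ -32.985)
(n + (f(7) + J(-5, 8)))*U = (-8*√17 + (3 + 3/40))*(-32) = (-8*√17 + 123/40)*(-32) = (123/40 - 8*√17)*(-32) = -492/5 + 256*√17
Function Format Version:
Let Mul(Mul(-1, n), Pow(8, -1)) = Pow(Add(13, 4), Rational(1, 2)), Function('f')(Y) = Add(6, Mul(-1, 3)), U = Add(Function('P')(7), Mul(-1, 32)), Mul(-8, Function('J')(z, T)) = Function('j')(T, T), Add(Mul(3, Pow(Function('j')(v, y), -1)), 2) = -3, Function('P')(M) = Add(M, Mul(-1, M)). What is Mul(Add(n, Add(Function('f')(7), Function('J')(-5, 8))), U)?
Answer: Add(Rational(-492, 5), Mul(256, Pow(17, Rational(1, 2)))) ≈ 957.12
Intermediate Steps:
Function('P')(M) = 0
Function('j')(v, y) = Rational(-3, 5) (Function('j')(v, y) = Mul(3, Pow(Add(-2, -3), -1)) = Mul(3, Pow(-5, -1)) = Mul(3, Rational(-1, 5)) = Rational(-3, 5))
Function('J')(z, T) = Rational(3, 40) (Function('J')(z, T) = Mul(Rational(-1, 8), Rational(-3, 5)) = Rational(3, 40))
U = -32 (U = Add(0, Mul(-1, 32)) = Add(0, -32) = -32)
Function('f')(Y) = 3 (Function('f')(Y) = Add(6, -3) = 3)
n = Mul(-8, Pow(17, Rational(1, 2))) (n = Mul(-8, Pow(Add(13, 4), Rational(1, 2))) = Mul(-8, Pow(17, Rational(1, 2))) ≈ -32.985)
Mul(Add(n, Add(Function('f')(7), Function('J')(-5, 8))), U) = Mul(Add(Mul(-8, Pow(17, Rational(1, 2))), Add(3, Rational(3, 40))), -32) = Mul(Add(Mul(-8, Pow(17, Rational(1, 2))), Rational(123, 40)), -32) = Mul(Add(Rational(123, 40), Mul(-8, Pow(17, Rational(1, 2)))), -32) = Add(Rational(-492, 5), Mul(256, Pow(17, Rational(1, 2))))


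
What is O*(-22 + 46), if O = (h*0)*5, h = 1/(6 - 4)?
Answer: 0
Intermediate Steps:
h = ½ (h = 1/2 = ½ ≈ 0.50000)
O = 0 (O = ((½)*0)*5 = 0*5 = 0)
O*(-22 + 46) = 0*(-22 + 46) = 0*24 = 0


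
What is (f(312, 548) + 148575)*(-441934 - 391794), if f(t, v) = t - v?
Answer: -123674377792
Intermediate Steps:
(f(312, 548) + 148575)*(-441934 - 391794) = ((312 - 1*548) + 148575)*(-441934 - 391794) = ((312 - 548) + 148575)*(-833728) = (-236 + 148575)*(-833728) = 148339*(-833728) = -123674377792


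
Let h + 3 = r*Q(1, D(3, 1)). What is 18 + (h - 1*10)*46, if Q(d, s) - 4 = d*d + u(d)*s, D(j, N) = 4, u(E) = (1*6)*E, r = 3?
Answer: 3422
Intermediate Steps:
u(E) = 6*E
Q(d, s) = 4 + d² + 6*d*s (Q(d, s) = 4 + (d*d + (6*d)*s) = 4 + (d² + 6*d*s) = 4 + d² + 6*d*s)
h = 84 (h = -3 + 3*(4 + 1² + 6*1*4) = -3 + 3*(4 + 1 + 24) = -3 + 3*29 = -3 + 87 = 84)
18 + (h - 1*10)*46 = 18 + (84 - 1*10)*46 = 18 + (84 - 10)*46 = 18 + 74*46 = 18 + 3404 = 3422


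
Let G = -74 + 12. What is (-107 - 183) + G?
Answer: -352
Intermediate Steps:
G = -62
(-107 - 183) + G = (-107 - 183) - 62 = -290 - 62 = -352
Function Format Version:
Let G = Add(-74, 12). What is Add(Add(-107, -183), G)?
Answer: -352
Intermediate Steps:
G = -62
Add(Add(-107, -183), G) = Add(Add(-107, -183), -62) = Add(-290, -62) = -352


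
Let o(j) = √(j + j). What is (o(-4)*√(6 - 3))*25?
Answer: 50*I*√6 ≈ 122.47*I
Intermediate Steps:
o(j) = √2*√j (o(j) = √(2*j) = √2*√j)
(o(-4)*√(6 - 3))*25 = ((√2*√(-4))*√(6 - 3))*25 = ((√2*(2*I))*√3)*25 = ((2*I*√2)*√3)*25 = (2*I*√6)*25 = 50*I*√6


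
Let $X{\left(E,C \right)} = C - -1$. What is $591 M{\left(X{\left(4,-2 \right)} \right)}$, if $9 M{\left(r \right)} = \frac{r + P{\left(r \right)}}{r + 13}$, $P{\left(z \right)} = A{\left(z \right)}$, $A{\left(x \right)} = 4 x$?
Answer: $- \frac{985}{36} \approx -27.361$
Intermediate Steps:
$P{\left(z \right)} = 4 z$
$X{\left(E,C \right)} = 1 + C$ ($X{\left(E,C \right)} = C + 1 = 1 + C$)
$M{\left(r \right)} = \frac{5 r}{9 \left(13 + r\right)}$ ($M{\left(r \right)} = \frac{\left(r + 4 r\right) \frac{1}{r + 13}}{9} = \frac{5 r \frac{1}{13 + r}}{9} = \frac{5 r}{9 \left(13 + r\right)}$)
$591 M{\left(X{\left(4,-2 \right)} \right)} = 591 \frac{5 \left(1 - 2\right)}{9 \left(13 + \left(1 - 2\right)\right)} = 591 \cdot \frac{5}{9} \left(-1\right) \frac{1}{13 - 1} = 591 \cdot \frac{5}{9} \left(-1\right) \frac{1}{12} = 591 \left(- \frac{5}{108}\right) = - \frac{985}{36}$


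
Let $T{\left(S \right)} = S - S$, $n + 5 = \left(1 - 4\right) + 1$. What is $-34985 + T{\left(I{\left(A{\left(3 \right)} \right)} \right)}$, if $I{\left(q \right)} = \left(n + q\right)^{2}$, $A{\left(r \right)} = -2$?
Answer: $-34985$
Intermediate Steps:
$n = -7$ ($n = -5 + \left(\left(1 - 4\right) + 1\right) = -5 + \left(-3 + 1\right) = -5 - 2 = -7$)
$I{\left(q \right)} = \left(-7 + q\right)^{2}$
$T{\left(S \right)} = 0$
$-34985 + T{\left(I{\left(A{\left(3 \right)} \right)} \right)} = -34985 + 0 = -34985$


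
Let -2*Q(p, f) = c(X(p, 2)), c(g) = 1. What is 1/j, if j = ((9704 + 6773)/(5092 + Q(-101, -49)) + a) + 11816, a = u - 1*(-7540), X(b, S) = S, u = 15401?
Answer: 10183/353963485 ≈ 2.8768e-5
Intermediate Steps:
a = 22941 (a = 15401 - 1*(-7540) = 15401 + 7540 = 22941)
Q(p, f) = -1/2 (Q(p, f) = -1/2*1 = -1/2)
j = 353963485/10183 (j = ((9704 + 6773)/(5092 - 1/2) + 22941) + 11816 = (16477/(10183/2) + 22941) + 11816 = (16477*(2/10183) + 22941) + 11816 = (32954/10183 + 22941) + 11816 = 233641157/10183 + 11816 = 353963485/10183 ≈ 34760.)
1/j = 1/(353963485/10183) = 10183/353963485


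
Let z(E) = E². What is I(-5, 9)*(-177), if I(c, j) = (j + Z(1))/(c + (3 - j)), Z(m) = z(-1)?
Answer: 1770/11 ≈ 160.91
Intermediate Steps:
Z(m) = 1 (Z(m) = (-1)² = 1)
I(c, j) = (1 + j)/(3 + c - j) (I(c, j) = (j + 1)/(c + (3 - j)) = (1 + j)/(3 + c - j))
I(-5, 9)*(-177) = ((1 + 9)/(3 - 5 - 1*9))*(-177) = (10/(3 - 5 - 9))*(-177) = (10/(-11))*(-177) = -1/11*10*(-177) = -10/11*(-177) = 1770/11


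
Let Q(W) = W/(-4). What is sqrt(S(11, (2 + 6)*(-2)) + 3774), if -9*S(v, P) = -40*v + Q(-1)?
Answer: sqrt(137623)/6 ≈ 61.829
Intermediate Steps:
Q(W) = -W/4 (Q(W) = W*(-1/4) = -W/4)
S(v, P) = -1/36 + 40*v/9 (S(v, P) = -(-40*v - 1/4*(-1))/9 = -(-40*v + 1/4)/9 = -(1/4 - 40*v)/9 = -1/36 + 40*v/9)
sqrt(S(11, (2 + 6)*(-2)) + 3774) = sqrt((-1/36 + (40/9)*11) + 3774) = sqrt((-1/36 + 440/9) + 3774) = sqrt(1759/36 + 3774) = sqrt(137623/36) = sqrt(137623)/6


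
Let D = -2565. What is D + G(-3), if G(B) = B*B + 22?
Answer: -2534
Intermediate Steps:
G(B) = 22 + B**2 (G(B) = B**2 + 22 = 22 + B**2)
D + G(-3) = -2565 + (22 + (-3)**2) = -2565 + (22 + 9) = -2565 + 31 = -2534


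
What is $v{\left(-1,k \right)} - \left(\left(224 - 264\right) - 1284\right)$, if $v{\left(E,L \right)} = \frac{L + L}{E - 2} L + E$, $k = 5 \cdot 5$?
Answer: $\frac{2719}{3} \approx 906.33$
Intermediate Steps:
$k = 25$
$v{\left(E,L \right)} = E + \frac{2 L^{2}}{-2 + E}$ ($v{\left(E,L \right)} = \frac{2 L}{-2 + E} L + E = \frac{2 L^{2}}{-2 + E} + E = E + \frac{2 L^{2}}{-2 + E}$)
$v{\left(-1,k \right)} - \left(\left(224 - 264\right) - 1284\right) = \frac{\left(-1\right)^{2} - -2 + 2 \cdot 25^{2}}{-2 - 1} - \left(\left(224 - 264\right) - 1284\right) = \frac{1 + 2 + 2 \cdot 625}{-3} - \left(-40 - 1284\right) = - \frac{1 + 2 + 1250}{3} - -1324 = \left(- \frac{1}{3}\right) 1253 + 1324 = - \frac{1253}{3} + 1324 = \frac{2719}{3}$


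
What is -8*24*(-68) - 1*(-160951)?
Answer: 174007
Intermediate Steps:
-8*24*(-68) - 1*(-160951) = -192*(-68) + 160951 = 13056 + 160951 = 174007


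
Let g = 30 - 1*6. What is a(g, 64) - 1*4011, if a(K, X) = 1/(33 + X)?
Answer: -389066/97 ≈ -4011.0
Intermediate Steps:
g = 24 (g = 30 - 6 = 24)
a(g, 64) - 1*4011 = 1/(33 + 64) - 1*4011 = 1/97 - 4011 = -389066/97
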